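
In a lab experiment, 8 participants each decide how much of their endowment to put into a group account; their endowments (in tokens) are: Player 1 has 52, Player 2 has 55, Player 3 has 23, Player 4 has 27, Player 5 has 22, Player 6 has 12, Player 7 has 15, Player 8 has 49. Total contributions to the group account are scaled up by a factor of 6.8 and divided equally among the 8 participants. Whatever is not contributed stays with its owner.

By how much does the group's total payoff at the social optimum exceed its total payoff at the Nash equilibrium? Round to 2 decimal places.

1479.00 tokens

The private return per contributed unit is 6.8/8 = 0.8500 < 1 for every player regardless of endowment, so the Nash equilibrium is zero contribution and the group total is Σ E_j = 52 + 55 + 23 + 27 + 22 + 12 + 15 + 49 = 255.
Each contributed unit returns 6.800 to the group, so the social optimum is full contribution by everyone: group total = 6.800 × 255 = 1734.00.
Efficiency loss = (6.800 − 1) × 255 = 1479.00.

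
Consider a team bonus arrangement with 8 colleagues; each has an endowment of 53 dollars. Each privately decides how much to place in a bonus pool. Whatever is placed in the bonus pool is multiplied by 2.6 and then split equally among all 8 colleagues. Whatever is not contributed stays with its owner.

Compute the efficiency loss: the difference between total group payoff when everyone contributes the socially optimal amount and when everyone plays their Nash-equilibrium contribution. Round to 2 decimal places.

678.40 dollars

Each contributed unit returns 2.6/8 = 0.3250 to its contributor — below 1 — so contributing 0 is dominant for every player. At the Nash equilibrium everyone keeps their 53, and the group total is 8 × 53 = 424.
Each contributed unit returns 2.600 to the group as a whole (0.3250 to each of 8 players), which exceeds 1, so the social optimum is full contribution: group total = 2.600 × 424 = 1102.40.
Efficiency loss = 1102.40 − 424 = 678.40.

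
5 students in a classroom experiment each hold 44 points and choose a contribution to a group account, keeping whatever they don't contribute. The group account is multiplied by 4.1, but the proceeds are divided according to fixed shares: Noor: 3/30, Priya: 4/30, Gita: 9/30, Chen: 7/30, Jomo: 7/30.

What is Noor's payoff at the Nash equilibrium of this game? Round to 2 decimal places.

A player with share s gets back 4.1·s per unit contributed, so full contribution is dominant for anyone with s > 1/4.1 = 0.2439 and zero contribution is dominant for anyone below.
Only Gita (9/30) clears that bar, contributing 44; the remaining 4 contribute 0. Total contributed: 44.
Noor keeps 44 and receives 4.1 × 44 × 3/30 = 18.04 from the group account, for a payoff of 62.04.

62.04 points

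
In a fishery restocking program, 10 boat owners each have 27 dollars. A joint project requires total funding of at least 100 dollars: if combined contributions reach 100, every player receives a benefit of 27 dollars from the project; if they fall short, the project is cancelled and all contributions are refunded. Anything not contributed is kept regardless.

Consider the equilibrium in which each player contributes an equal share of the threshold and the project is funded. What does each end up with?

Equal share of the threshold: 100/10 = 10.
At this profile no one gains by cutting their contribution: any cut drops the total below 100, the project is cancelled, contributions are refunded, and the deviator ends with 27, which is less than 27 − 10 + 27 = 44. Contributing more than 10 just wastes the excess. So contributing exactly 10 is a best response.
Each player's payoff: 27 − 10 + 27 = 44.

44 dollars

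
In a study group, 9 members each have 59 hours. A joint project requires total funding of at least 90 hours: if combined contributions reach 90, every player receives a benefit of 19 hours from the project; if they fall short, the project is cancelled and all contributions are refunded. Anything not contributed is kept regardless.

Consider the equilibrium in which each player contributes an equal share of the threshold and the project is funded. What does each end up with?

Equal share of the threshold: 90/9 = 10.
At this profile no one gains by cutting their contribution: any cut drops the total below 90, the project is cancelled, contributions are refunded, and the deviator ends with 59, which is less than 59 − 10 + 19 = 68. Contributing more than 10 just wastes the excess. So contributing exactly 10 is a best response.
Each player's payoff: 59 − 10 + 19 = 68.

68 hours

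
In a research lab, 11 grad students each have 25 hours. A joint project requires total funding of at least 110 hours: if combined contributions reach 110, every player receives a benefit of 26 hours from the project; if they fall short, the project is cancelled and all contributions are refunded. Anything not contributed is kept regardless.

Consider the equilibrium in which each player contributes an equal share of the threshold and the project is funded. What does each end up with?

41 hours

Equal share of the threshold: 110/11 = 10.
At this profile no one gains by cutting their contribution: any cut drops the total below 110, the project is cancelled, contributions are refunded, and the deviator ends with 25, which is less than 25 − 10 + 26 = 41. Contributing more than 10 just wastes the excess. So contributing exactly 10 is a best response.
Each player's payoff: 25 − 10 + 26 = 41.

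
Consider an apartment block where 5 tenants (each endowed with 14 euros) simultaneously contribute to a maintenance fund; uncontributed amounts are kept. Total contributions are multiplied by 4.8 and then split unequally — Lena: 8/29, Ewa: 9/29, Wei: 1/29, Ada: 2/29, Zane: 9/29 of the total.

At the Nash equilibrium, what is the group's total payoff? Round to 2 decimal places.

229.60 euros

Player j's private return per contributed unit is 4.8 × (j's share). Contributing is weakly dominant for j when that share is at least 1/4.8 = 0.2083, and contributing 0 is dominant otherwise.
Lena, Ewa and Zane clear that bar, contributing 14 each; the remaining 2 contribute 0. Total contributed: 42.
The maintenance fund pays out 4.8 × 42 = 201.60 in total (split across the unequal shares, but the aggregate is all that matters for the group sum).
The 2 free-riders keep 14 each, adding 28. Group total = 28 + 201.60 = 229.60.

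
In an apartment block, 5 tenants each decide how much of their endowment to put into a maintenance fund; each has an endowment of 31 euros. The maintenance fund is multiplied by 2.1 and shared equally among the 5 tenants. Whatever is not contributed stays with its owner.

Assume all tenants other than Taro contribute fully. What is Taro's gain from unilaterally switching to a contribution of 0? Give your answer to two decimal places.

17.98 euros

Switching from a contribution of 31 to 0 lets Taro keep an extra 31 euros, but lowers the maintenance fund by 31, which costs Taro their own share of that drop: 2.1/5 × 31 = 13.02.
Net gain = 31 − 13.02 = 17.98. The private return per contributed unit (0.4200) is below 1, so free-riding is indeed the best response regardless of what the others do.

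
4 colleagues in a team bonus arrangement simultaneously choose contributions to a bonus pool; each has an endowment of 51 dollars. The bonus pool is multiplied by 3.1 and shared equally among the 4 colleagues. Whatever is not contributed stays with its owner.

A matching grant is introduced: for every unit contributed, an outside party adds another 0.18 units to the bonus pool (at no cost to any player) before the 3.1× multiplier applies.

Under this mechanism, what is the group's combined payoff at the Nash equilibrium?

With the mechanism, a contributed unit returns 3.1 × 1.18 / 4 = 0.9145 per unit of net cost — still below 1 — so contributing 0 remains dominant for every player.
At the Nash equilibrium no one contributes; group total payoff = 4 × 51 = 204.

204.00 dollars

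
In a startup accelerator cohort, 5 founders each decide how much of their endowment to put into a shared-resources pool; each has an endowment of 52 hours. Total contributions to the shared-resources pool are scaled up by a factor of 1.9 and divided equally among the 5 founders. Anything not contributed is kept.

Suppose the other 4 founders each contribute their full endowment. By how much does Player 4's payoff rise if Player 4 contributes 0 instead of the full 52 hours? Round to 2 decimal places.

Switching from a contribution of 52 to 0 lets Player 4 keep an extra 52 hours, but lowers the shared-resources pool by 52, which costs Player 4 their own share of that drop: 1.9/5 × 52 = 19.76.
Net gain = 52 − 19.76 = 32.24. The private return per contributed unit (0.3800) is below 1, so free-riding is indeed the best response regardless of what the others do.

32.24 hours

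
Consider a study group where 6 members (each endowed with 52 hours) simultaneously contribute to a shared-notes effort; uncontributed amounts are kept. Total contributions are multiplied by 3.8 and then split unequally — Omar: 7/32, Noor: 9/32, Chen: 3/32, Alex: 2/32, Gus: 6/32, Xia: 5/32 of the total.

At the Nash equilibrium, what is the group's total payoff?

Each unit j contributes comes back to j as 3.8 × (j's share), so j prefers to contribute only if that share exceeds 1/3.8 = 0.2632; otherwise keeping the unit dominates.
Only Noor (9/32) clears that bar, contributing 52; the remaining 5 contribute 0. Total contributed: 52.
The shared-notes effort pays out 3.8 × 52 = 197.60 in total (split across the unequal shares, but the aggregate is all that matters for the group sum).
The 5 free-riders keep 52 each, adding 260. Group total = 260 + 197.60 = 457.60.

457.60 hours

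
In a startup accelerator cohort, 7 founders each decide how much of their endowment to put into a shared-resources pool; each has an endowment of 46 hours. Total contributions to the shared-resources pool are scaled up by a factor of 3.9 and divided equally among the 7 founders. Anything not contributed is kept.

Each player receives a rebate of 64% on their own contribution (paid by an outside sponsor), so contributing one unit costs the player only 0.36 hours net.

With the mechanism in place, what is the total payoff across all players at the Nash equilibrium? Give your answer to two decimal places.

1461.88 hours

With the mechanism, a contributed unit returns (3.9/7) / 0.36 = 1.5476 per unit of net cost to the contributor — now above 1 — so contributing fully is weakly dominant for every player.
At the Nash equilibrium everyone contributes 46. Group total payoff = 7 × (46 × 0.64 + 3.9 × 46) = 1461.88.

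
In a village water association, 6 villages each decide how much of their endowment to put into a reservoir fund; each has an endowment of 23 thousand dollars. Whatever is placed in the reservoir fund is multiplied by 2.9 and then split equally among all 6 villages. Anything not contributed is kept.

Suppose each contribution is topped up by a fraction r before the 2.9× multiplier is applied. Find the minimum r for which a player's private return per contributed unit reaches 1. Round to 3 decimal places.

1.069

With matching at rate r, one contributed unit becomes (1 + r) in the reservoir fund and returns 2.9 × (1 + r) / 6 to the contributor.
Setting this equal to 1: 1 + r = 6/2.9 = 2.0690.
So the minimum matching rate is r = 2.0690 − 1 = 1.069.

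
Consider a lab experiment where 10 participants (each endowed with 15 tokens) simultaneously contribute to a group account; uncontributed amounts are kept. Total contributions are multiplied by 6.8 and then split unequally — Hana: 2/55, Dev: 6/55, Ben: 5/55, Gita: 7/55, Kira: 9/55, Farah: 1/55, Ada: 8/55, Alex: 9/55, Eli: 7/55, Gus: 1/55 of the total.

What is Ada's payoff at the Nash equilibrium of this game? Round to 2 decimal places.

44.67 tokens

Player j's private return per contributed unit is 6.8 × (j's share). Contributing is weakly dominant for j when that share is at least 1/6.8 = 0.1471, and contributing 0 is dominant otherwise.
The shares above 0.1471 belong to Kira and Alex, contributing 15 each; the remaining 8 contribute 0. Total contributed: 30.
Ada keeps 15 and receives 6.8 × 30 × 8/55 = 29.67 from the group account, for a payoff of 44.67.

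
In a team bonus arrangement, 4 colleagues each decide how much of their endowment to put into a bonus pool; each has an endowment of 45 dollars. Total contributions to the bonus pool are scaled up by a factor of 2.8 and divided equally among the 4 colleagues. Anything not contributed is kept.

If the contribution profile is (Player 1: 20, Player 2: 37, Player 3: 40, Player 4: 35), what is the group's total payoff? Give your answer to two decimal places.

Total contributed: 20 + 37 + 40 + 35 = 132; total kept: 4 × 45 − 132 = 48.
The bonus pool pays out 2.8 × 132 = 369.60 in aggregate.
Group total = 48 + 369.60 = 417.60.

417.60 dollars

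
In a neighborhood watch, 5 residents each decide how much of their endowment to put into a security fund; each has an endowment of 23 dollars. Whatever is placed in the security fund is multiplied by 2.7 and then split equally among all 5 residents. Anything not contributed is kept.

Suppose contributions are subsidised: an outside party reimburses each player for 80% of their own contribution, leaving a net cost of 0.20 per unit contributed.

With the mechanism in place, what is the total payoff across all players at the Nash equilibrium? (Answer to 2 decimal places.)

With the mechanism, a contributed unit returns (2.7/5) / 0.20 = 2.7000 per unit of net cost to the contributor — now above 1 — so contributing fully is weakly dominant for every player.
At the Nash equilibrium everyone contributes 23. Group total payoff = 5 × (23 × 0.80 + 2.7 × 23) = 402.50.

402.50 dollars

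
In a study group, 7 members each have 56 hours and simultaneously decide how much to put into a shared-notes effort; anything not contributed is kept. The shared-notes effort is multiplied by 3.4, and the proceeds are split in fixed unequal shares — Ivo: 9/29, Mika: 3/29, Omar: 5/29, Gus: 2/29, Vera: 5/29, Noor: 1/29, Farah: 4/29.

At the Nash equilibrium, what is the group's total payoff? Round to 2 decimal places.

Player j's private return per contributed unit is 3.4 × (j's share). Contributing is weakly dominant for j when that share is at least 1/3.4 = 0.2941, and contributing 0 is dominant otherwise.
Only Ivo (9/29) clears that bar, contributing 56; the remaining 6 contribute 0. Total contributed: 56.
The shared-notes effort pays out 3.4 × 56 = 190.40 in total (split across the unequal shares, but the aggregate is all that matters for the group sum).
The 6 free-riders keep 56 each, adding 336. Group total = 336 + 190.40 = 526.40.

526.40 hours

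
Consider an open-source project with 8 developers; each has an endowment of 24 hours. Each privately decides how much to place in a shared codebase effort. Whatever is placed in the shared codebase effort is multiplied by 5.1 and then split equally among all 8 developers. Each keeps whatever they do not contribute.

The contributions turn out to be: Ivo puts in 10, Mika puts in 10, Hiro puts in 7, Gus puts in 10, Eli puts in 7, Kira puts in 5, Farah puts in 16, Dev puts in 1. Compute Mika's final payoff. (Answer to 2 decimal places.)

56.08 hours

Total contributed: 10 + 10 + 7 + 10 + 7 + 5 + 16 + 1 = 66.
Each receives 5.1 × 66 / 8 = 42.08 from the shared codebase effort.
Mika keeps 24 − 10 = 14, so Mika's payoff is 14 + 42.08 = 56.08.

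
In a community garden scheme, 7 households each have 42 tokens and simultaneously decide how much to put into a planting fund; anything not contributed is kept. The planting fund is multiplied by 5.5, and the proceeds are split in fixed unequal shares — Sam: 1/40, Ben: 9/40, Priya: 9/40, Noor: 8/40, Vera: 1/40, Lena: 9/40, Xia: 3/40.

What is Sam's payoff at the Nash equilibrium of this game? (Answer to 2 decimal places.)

65.10 tokens

Player j's private return per contributed unit is 5.5 × (j's share). Contributing is weakly dominant for j when that share is at least 1/5.5 = 0.1818, and contributing 0 is dominant otherwise.
The shares above 0.1818 belong to Ben, Priya, Noor and Lena, contributing 42 each; the remaining 3 contribute 0. Total contributed: 168.
Sam keeps 42 and receives 5.5 × 168 × 1/40 = 23.10 from the planting fund, for a payoff of 65.10.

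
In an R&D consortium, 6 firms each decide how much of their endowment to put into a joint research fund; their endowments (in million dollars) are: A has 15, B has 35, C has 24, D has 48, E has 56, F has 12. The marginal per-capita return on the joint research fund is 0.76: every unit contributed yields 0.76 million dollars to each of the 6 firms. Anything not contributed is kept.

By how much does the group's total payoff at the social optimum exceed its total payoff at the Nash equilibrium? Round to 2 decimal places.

676.40 million dollars

The private return per contributed unit is 0.76 < 1 for everyone, so the Nash equilibrium is zero contribution and the group total is Σ E_j = 15 + 35 + 24 + 48 + 56 + 12 = 190.
Each contributed unit returns 4.560 to the group, so the social optimum is full contribution by everyone: group total = 4.560 × 190 = 866.40.
Efficiency loss = (4.560 − 1) × 190 = 676.40.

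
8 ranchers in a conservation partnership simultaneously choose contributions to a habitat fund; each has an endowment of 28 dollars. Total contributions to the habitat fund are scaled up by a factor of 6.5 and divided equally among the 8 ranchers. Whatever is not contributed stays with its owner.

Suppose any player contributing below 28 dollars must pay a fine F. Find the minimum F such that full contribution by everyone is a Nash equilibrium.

5.25 dollars

Given the others contribute fully, the best deviation is to contribute 0 (any partial contribution still incurs the fine and gives up units whose private return 0.8125 is below 1).
Deviating from 28 to 0 saves 28 dollars but forfeits the deviator's share of the drop in the habitat fund: 6.5/8 × 28 = 22.75.
So the deviation gain is 28 − 22.75 = 5.25, and the fine must be at least 5.25 dollars to wipe it out.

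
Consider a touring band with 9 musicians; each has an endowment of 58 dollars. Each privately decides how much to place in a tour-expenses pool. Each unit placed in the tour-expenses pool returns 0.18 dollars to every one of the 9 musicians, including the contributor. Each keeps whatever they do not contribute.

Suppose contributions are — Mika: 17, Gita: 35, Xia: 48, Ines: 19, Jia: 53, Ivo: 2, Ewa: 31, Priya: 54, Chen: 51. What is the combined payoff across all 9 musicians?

Total contributed: 17 + 35 + 48 + 19 + 53 + 2 + 31 + 54 + 51 = 310; total kept: 9 × 58 − 310 = 212.
The tour-expenses pool pays out 0.18 × 9 × 310 = 502.20 in aggregate.
Group total = 212 + 502.20 = 714.20.

714.20 dollars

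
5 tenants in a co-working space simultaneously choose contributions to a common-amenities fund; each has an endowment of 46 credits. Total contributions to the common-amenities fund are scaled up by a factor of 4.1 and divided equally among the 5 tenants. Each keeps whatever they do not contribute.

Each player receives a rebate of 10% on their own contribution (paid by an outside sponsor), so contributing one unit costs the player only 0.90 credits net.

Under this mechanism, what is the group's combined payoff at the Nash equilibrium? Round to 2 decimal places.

230.00 credits

The effective private return is (4.1/5) / 0.90 = 0.9111, which is still under 1, so the mechanism doesn't change anyone's dominant strategy: zero contribution.
At the Nash equilibrium no one contributes; group total payoff = 5 × 46 = 230.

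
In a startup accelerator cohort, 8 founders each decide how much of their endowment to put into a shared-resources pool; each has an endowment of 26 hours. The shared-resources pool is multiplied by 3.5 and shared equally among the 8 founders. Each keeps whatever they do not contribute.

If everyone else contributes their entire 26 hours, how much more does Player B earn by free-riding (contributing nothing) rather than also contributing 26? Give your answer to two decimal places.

Switching from a contribution of 26 to 0 lets Player B keep an extra 26 hours, but lowers the shared-resources pool by 26, which costs Player B their own share of that drop: 3.5/8 × 26 = 11.37.
Net gain = 26 − 11.37 = 14.63. The private return per contributed unit (0.4375) is below 1, so free-riding is indeed the best response regardless of what the others do.

14.63 hours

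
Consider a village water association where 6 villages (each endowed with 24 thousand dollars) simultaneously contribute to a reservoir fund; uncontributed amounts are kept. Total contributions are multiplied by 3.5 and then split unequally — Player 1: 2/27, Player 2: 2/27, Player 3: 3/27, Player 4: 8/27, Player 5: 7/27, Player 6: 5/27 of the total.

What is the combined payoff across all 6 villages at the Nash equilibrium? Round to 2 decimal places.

204.00 thousand dollars

Each unit j contributes comes back to j as 3.5 × (j's share), so j prefers to contribute only if that share exceeds 1/3.5 = 0.2857; otherwise keeping the unit dominates.
Only Player 4 (8/27) clears that bar, contributing 24; the remaining 5 contribute 0. Total contributed: 24.
The reservoir fund pays out 3.5 × 24 = 84.00 in total (split across the unequal shares, but the aggregate is all that matters for the group sum).
The 5 free-riders keep 24 each, adding 120. Group total = 120 + 84.00 = 204.00.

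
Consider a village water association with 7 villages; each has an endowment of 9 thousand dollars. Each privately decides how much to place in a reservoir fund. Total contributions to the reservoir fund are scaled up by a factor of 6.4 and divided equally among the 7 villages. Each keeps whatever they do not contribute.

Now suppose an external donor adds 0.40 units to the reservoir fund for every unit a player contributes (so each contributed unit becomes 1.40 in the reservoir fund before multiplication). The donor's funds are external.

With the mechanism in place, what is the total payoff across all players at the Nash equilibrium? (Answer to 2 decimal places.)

564.48 thousand dollars

The effective private return per unit is now 6.4 × 1.40 / 7 = 1.2800 > 1, so every player's dominant strategy flips to full contribution.
At the Nash equilibrium everyone contributes 9. Group total payoff = 6.4 × 1.40 × 63 = 564.48.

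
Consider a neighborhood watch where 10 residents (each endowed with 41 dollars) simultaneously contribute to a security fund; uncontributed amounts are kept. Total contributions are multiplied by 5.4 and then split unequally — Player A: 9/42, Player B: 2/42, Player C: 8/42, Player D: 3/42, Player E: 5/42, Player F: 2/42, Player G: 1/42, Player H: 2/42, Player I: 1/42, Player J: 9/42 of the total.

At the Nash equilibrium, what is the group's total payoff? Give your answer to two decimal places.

951.20 dollars

For player j, contributing a unit is worthwhile iff 5.4 × (j's share) ≥ 1, i.e. iff j's share is at least 0.1852.
Player A, Player C and Player J clear that bar, contributing 41 each; the remaining 7 contribute 0. Total contributed: 123.
The security fund pays out 5.4 × 123 = 664.20 in total (split across the unequal shares, but the aggregate is all that matters for the group sum).
The 7 free-riders keep 41 each, adding 287. Group total = 287 + 664.20 = 951.20.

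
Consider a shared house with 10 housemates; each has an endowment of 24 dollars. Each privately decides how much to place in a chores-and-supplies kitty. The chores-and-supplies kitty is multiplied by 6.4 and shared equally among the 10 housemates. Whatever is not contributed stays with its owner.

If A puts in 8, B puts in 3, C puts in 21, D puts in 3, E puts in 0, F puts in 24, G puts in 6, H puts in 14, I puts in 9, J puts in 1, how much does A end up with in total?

72.96 dollars

Total contributed: 8 + 3 + 21 + 3 + 0 + 24 + 6 + 14 + 9 + 1 = 89.
Each receives 6.4 × 89 / 10 = 56.96 from the chores-and-supplies kitty.
A keeps 24 − 8 = 16, so A's payoff is 16 + 56.96 = 72.96.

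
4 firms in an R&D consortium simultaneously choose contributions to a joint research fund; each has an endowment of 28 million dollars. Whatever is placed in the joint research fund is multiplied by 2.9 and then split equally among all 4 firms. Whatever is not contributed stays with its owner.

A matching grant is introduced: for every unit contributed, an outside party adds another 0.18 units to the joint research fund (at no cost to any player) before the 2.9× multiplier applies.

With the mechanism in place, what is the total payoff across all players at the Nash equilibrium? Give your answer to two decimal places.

Even with the mechanism, each unit contributed returns only 2.9 × 1.18 / 4 = 0.8555 per unit of net cost, so contributing nothing is still dominant.
Everyone keeps their endowment and the group total is 4 × 28 = 112.

112.00 million dollars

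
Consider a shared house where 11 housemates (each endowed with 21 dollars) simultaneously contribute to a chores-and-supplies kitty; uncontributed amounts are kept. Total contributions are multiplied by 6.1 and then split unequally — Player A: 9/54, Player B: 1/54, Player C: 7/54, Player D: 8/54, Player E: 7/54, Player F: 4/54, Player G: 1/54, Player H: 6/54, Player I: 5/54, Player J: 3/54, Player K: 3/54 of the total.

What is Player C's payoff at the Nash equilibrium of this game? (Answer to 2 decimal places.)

Player j's private return per contributed unit is 6.1 × (j's share). Contributing is weakly dominant for j when that share is at least 1/6.1 = 0.1639, and contributing 0 is dominant otherwise.
The only share above 0.1639 is Player A's 9/54, contributing 21; the remaining 10 contribute 0. Total contributed: 21.
Player C keeps 21 and receives 6.1 × 21 × 7/54 = 16.61 from the chores-and-supplies kitty, for a payoff of 37.61.

37.61 dollars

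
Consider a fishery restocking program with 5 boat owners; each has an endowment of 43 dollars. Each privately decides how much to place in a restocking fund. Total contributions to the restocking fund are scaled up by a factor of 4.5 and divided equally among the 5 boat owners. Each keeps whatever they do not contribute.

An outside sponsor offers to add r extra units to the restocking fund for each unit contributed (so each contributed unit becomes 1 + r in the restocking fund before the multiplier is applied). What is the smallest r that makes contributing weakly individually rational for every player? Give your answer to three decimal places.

0.111

With matching at rate r, one contributed unit becomes (1 + r) in the restocking fund and returns 4.5 × (1 + r) / 5 to the contributor.
Setting this equal to 1: 1 + r = 5/4.5 = 1.1111.
So the minimum matching rate is r = 1.1111 − 1 = 0.111.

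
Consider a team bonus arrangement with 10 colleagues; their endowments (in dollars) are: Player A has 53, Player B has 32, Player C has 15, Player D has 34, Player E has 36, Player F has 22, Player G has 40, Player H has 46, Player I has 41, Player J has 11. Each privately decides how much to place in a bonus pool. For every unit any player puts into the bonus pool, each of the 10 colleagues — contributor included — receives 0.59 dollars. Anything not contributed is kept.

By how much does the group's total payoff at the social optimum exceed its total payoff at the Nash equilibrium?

The private return per contributed unit is 0.59 < 1 for everyone, so the Nash equilibrium is zero contribution and the group total is Σ E_j = 53 + 32 + 15 + 34 + 36 + 22 + 40 + 46 + 41 + 11 = 330.
Each contributed unit returns 5.900 to the group, so the social optimum is full contribution by everyone: group total = 5.900 × 330 = 1947.00.
Efficiency loss = (5.900 − 1) × 330 = 1617.00.

1617.00 dollars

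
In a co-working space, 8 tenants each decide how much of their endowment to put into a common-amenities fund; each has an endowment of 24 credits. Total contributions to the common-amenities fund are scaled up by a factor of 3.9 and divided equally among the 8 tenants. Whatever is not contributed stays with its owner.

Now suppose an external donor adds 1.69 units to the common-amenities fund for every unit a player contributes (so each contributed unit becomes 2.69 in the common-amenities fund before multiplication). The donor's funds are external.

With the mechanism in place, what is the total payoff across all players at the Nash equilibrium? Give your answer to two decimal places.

With the mechanism, a contributed unit returns 3.9 × 2.69 / 8 = 1.3114 per unit of net cost to the contributor — now above 1 — so contributing fully is weakly dominant for every player.
At the Nash equilibrium everyone contributes 24. Group total payoff = 3.9 × 2.69 × 192 = 2014.27.

2014.27 credits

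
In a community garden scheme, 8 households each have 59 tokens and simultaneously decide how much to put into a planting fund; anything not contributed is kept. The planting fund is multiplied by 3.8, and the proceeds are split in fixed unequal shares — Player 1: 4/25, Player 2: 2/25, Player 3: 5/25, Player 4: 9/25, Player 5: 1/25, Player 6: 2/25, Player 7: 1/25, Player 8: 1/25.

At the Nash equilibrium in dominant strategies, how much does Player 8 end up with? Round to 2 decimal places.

A player with share s gets back 3.8·s per unit contributed, so full contribution is dominant for anyone with s > 1/3.8 = 0.2632 and zero contribution is dominant for anyone below.
The only share above 0.2632 is Player 4's 9/25, contributing 59; the remaining 7 contribute 0. Total contributed: 59.
Player 8 keeps 59 and receives 3.8 × 59 × 1/25 = 8.97 from the planting fund, for a payoff of 67.97.

67.97 tokens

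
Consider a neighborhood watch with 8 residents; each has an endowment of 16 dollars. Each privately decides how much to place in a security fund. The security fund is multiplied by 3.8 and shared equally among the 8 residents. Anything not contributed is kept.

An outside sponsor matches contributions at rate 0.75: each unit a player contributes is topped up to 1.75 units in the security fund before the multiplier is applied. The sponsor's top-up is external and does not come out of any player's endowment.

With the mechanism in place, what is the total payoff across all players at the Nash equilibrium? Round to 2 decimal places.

With the mechanism, a contributed unit returns 3.8 × 1.75 / 8 = 0.8313 per unit of net cost — still below 1 — so contributing 0 remains dominant for every player.
Everyone keeps their endowment and the group total is 8 × 16 = 128.

128.00 dollars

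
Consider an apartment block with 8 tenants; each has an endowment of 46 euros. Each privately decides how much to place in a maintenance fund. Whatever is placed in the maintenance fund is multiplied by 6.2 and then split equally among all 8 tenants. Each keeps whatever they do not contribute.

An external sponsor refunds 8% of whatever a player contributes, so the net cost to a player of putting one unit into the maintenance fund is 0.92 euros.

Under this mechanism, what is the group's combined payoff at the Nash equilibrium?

The effective private return is (6.2/8) / 0.92 = 0.8424, which is still under 1, so the mechanism doesn't change anyone's dominant strategy: zero contribution.
At the Nash equilibrium no one contributes; group total payoff = 8 × 46 = 368.

368.00 euros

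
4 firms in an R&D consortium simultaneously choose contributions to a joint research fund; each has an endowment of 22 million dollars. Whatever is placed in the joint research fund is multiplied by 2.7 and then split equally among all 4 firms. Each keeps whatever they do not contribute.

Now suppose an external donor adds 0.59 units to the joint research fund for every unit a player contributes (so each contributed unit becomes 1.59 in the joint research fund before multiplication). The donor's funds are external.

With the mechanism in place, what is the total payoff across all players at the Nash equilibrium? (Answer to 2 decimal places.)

With the mechanism, a contributed unit returns 2.7 × 1.59 / 4 = 1.0733 per unit of net cost to the contributor — now above 1 — so contributing fully is weakly dominant for every player.
At the Nash equilibrium everyone contributes 22. Group total payoff = 2.7 × 1.59 × 88 = 377.78.

377.78 million dollars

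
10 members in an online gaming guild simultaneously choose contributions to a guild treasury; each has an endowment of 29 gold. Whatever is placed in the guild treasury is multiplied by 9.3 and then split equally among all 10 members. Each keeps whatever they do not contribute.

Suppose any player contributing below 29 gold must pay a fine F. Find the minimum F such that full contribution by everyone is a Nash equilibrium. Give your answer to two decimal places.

Given the others contribute fully, the best deviation is to contribute 0 (any partial contribution still incurs the fine and gives up units whose private return 0.9300 is below 1).
Deviating from 29 to 0 saves 29 gold but forfeits the deviator's share of the drop in the guild treasury: 9.3/10 × 29 = 26.97.
So the deviation gain is 29 − 26.97 = 2.03, and the fine must be at least 2.03 gold to wipe it out.

2.03 gold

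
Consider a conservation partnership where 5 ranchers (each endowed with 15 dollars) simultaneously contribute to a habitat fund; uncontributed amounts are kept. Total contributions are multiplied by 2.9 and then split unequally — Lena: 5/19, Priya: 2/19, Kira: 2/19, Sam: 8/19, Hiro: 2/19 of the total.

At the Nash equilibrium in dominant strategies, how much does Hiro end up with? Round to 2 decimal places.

Player j's private return per contributed unit is 2.9 × (j's share). Contributing is weakly dominant for j when that share is at least 1/2.9 = 0.3448, and contributing 0 is dominant otherwise.
Sam alone (share 8/19) is above the threshold, contributing 15; the remaining 4 contribute 0. Total contributed: 15.
Hiro keeps 15 and receives 2.9 × 15 × 2/19 = 4.58 from the habitat fund, for a payoff of 19.58.

19.58 dollars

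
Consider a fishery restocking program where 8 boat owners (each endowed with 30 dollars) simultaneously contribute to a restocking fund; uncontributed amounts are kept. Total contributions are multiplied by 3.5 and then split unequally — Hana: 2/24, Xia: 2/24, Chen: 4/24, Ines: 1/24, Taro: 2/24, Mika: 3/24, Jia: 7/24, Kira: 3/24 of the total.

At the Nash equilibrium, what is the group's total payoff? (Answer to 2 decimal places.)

315.00 dollars

A player with share s gets back 3.5·s per unit contributed, so full contribution is dominant for anyone with s > 1/3.5 = 0.2857 and zero contribution is dominant for anyone below.
Only Jia (7/24) clears that bar, contributing 30; the remaining 7 contribute 0. Total contributed: 30.
The restocking fund pays out 3.5 × 30 = 105.00 in total (split across the unequal shares, but the aggregate is all that matters for the group sum).
The 7 free-riders keep 30 each, adding 210. Group total = 210 + 105.00 = 315.00.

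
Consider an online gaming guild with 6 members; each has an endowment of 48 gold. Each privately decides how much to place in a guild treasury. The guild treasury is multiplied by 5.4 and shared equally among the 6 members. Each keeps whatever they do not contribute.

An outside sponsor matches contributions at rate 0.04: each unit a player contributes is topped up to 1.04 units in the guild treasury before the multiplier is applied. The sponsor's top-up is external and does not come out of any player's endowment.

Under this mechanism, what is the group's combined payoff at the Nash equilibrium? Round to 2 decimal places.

The effective private return is 5.4 × 1.04 / 6 = 0.9360, which is still under 1, so the mechanism doesn't change anyone's dominant strategy: zero contribution.
Everyone keeps their endowment and the group total is 6 × 48 = 288.

288.00 gold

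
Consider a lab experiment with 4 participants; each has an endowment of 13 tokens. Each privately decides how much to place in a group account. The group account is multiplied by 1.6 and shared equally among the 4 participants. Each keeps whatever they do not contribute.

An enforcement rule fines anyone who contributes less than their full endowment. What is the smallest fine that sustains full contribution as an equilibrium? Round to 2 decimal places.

Given the others contribute fully, the best deviation is to contribute 0 (any partial contribution still incurs the fine and gives up units whose private return 0.4000 is below 1).
Deviating from 13 to 0 saves 13 tokens but forfeits the deviator's share of the drop in the group account: 1.6/4 × 13 = 5.20.
So the deviation gain is 13 − 5.20 = 7.80, and the fine must be at least 7.80 tokens to wipe it out.

7.80 tokens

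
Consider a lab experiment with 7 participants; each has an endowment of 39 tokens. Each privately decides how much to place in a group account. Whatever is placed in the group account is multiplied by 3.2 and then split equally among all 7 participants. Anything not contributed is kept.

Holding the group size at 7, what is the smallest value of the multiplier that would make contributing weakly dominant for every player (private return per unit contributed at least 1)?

A contributed unit returns (multiplier)/7 to its contributor.
This reaches 1 exactly when the multiplier is 7.

7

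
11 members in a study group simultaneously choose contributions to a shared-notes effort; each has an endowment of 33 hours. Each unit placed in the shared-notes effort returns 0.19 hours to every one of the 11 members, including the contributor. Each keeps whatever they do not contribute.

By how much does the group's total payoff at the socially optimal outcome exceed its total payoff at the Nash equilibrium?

395.67 hours

The private return per contributed unit is 0.19 < 1, so contributing 0 is dominant for every player. At the Nash equilibrium everyone keeps their 33, and the group total is 11 × 33 = 363.
Each contributed unit returns 2.090 to the group as a whole (0.19 to each of 11 players), which exceeds 1, so the social optimum is full contribution: group total = 2.090 × 363 = 758.67.
Efficiency loss = 758.67 − 363 = 395.67.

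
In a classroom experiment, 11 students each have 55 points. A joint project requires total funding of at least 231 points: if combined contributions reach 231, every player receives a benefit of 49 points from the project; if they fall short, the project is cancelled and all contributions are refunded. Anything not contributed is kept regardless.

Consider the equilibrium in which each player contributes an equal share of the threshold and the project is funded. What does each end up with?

83 points

Equal share of the threshold: 231/11 = 21.
At this profile no one gains by cutting their contribution: any cut drops the total below 231, the project is cancelled, contributions are refunded, and the deviator ends with 55, which is less than 55 − 21 + 49 = 83. Contributing more than 21 just wastes the excess. So contributing exactly 21 is a best response.
Each player's payoff: 55 − 21 + 49 = 83.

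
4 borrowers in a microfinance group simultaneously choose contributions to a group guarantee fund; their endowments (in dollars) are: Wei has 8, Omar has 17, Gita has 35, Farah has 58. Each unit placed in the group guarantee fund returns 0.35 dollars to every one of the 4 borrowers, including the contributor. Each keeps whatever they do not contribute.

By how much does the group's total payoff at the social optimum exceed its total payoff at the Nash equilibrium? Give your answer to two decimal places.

47.20 dollars

The private return per contributed unit is 0.35 < 1 for everyone, so the Nash equilibrium is zero contribution and the group total is Σ E_j = 8 + 17 + 35 + 58 = 118.
Each contributed unit returns 1.400 to the group, so the social optimum is full contribution by everyone: group total = 1.400 × 118 = 165.20.
Efficiency loss = (1.400 − 1) × 118 = 47.20.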